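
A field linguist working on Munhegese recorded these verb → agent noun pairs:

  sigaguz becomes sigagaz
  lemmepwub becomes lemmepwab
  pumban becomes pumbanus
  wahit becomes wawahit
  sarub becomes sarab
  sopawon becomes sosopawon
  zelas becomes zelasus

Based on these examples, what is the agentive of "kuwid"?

kukuwid

"kuwid" has last vowel 'i'. The one such stem in the data (wahit → wawahit) repeats the first consonant+vowel as a prefix (as does sopawon), so the same rule applies.
The other patterns: stems whose last vowel is 'a' add -us; stems whose last vowel is 'u' change the last vowel to 'a'.
So kuwid → kukuwid.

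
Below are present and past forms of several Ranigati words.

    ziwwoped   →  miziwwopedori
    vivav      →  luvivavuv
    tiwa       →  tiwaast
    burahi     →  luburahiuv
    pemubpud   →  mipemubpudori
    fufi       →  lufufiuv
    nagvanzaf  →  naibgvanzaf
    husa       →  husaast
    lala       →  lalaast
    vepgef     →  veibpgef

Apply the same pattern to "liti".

vepgef and ziwwoped both have last vowel 'e' yet inflect differently (veibpgef, miziwwopedori), so the last vowel is not what conditions the rule; the final letter is.
"liti" ends in -i. The stems ending in -i (burahi → luburahiuv, fufi → lufufiuv) add lu- … -uv around the stem.
The other patterns: stems ending in -f insert -ib- after the first vowel; stems ending in -d add mi- … -ori around the stem; stems ending in -a add -ast.
So liti → lulitiuv.

lulitiuv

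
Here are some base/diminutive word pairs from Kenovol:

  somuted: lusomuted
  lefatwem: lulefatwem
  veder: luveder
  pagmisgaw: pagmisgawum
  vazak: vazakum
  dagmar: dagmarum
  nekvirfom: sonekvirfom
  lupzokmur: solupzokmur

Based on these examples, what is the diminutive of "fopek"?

"fopek" has last vowel 'e'. The stems whose last vowel is 'e' (somuted → lusomuted, lefatwem → lulefatwem, veder → luveder) add the prefix lu-.
The other patterns: stems whose last vowel is 'a' add -um; stems whose last vowel is 'o' or 'u' add the prefix so-.
So fopek → lufopek.

lufopek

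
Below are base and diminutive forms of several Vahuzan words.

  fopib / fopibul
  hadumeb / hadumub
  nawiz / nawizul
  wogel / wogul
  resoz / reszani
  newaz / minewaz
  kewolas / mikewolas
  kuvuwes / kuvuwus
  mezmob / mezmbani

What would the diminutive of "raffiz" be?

raffizul

fopib and hadumeb both end in -b yet inflect differently (fopibul, hadumub), so the final letter is not what conditions the rule; the last vowel is.
"raffiz" has last vowel 'i'. The stems whose last vowel is 'i' (nawiz → nawizul, fopib → fopibul) add -ul.
The other patterns: stems whose last vowel is 'e' change the last vowel to 'u'; stems whose last vowel is 'a' add the prefix mi-; stems whose last vowel is 'o' delete the last vowel and add -ani.
So raffiz → raffizul.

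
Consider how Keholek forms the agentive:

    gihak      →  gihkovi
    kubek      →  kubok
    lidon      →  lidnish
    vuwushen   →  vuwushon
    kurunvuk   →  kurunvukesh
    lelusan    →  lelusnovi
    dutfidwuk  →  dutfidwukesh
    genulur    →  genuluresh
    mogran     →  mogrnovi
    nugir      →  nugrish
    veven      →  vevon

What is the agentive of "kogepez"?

kogepoz

"kogepez" has last vowel 'e'. The stems whose last vowel is 'e' (vuwushen → vuwushon, kubek → kubok, veven → vevon) change the last vowel to 'o'.
The other patterns: stems whose last vowel is 'u' add -esh; stems whose last vowel is 'a' delete the last vowel and add -ovi; stems whose last vowel is 'i' or 'o' delete the last vowel and add -ish.
So kogepez → kogepoz.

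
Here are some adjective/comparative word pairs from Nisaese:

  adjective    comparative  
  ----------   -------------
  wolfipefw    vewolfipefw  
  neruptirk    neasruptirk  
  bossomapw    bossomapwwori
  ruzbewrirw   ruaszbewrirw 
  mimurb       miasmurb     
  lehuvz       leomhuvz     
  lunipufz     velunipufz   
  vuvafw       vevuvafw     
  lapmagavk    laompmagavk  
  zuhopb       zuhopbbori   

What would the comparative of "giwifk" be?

"giwifk" has second-to-last letter 'f'. The stems whose second-to-last letter is 'f' (vuvafw → vevuvafw, lunipufz → velunipufz, wolfipefw → vewolfipefw) add the prefix ve-.
The other patterns: stems whose second-to-last letter is 'r' insert -as- after the first vowel; stems whose second-to-last letter is 'v' insert -om- after the first vowel; stems whose second-to-last letter is 'p' double the final consonant and add -ori.
So giwifk → vegiwifk.

vegiwifk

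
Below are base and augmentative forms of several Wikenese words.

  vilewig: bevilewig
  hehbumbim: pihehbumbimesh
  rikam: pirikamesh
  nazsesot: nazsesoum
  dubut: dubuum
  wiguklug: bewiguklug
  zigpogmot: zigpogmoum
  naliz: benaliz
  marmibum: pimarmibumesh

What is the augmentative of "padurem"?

marmibum and dubut both have last vowel 'u' yet inflect differently (pimarmibumesh, dubuum), so the last vowel is not what conditions the rule; the final letter is.
"padurem" ends in -m. The stems ending in -m (rikam → pirikamesh, hehbumbim → pihehbumbimesh, marmibum → pimarmibumesh) add pi- … -esh around the stem.
So padurem → pipaduremesh.

pipaduremesh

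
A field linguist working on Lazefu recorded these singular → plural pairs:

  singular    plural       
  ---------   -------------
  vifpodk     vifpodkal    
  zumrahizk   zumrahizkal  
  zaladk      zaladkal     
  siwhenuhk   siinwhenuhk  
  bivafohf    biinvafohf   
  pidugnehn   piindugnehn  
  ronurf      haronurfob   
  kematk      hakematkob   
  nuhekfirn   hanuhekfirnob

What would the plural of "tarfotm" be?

hatarfotmob

vifpodk and siwhenuhk both end in -k yet inflect differently (vifpodkal, siinwhenuhk), so the final letter is not what conditions the rule; the second-to-last letter is.
"tarfotm" has second-to-last letter 't'. The one such stem in the data (kematk → hakematkob) adds ha- … -ob around the stem, so the same rule applies.
The other patterns: stems whose second-to-last letter is 'd' or 'z' add -al; stems whose second-to-last letter is 'h' insert -in- after the first vowel.
So tarfotm → hatarfotmob.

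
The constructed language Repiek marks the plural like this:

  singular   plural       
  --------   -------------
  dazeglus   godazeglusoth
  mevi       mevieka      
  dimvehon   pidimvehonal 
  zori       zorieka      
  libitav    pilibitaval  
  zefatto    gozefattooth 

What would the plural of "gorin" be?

pigorinal

zefatto and dimvehon both have last vowel 'o' yet inflect differently (gozefattooth, pidimvehonal), so the last vowel is not what conditions the rule; the final letter is.
"gorin" ends in -n. The one such stem in the data (dimvehon → pidimvehonal) adds pi- … -al around the stem, so the same rule applies.
So gorin → pigorinal.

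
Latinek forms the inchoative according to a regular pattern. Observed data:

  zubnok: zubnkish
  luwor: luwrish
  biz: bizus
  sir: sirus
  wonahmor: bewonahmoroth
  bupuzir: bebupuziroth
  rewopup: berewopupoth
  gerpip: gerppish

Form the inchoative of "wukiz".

sir and luwor both end in -r yet inflect differently (sirus, luwrish), so the final letter is not what conditions the rule; the number of vowels is.
"wukiz" has 2 vowels. The stems with 2 vowels (zubnok → zubnkish, luwor → luwrish, gerpip → gerppish) delete the last vowel and add -ish.
The other patterns: stems with 1 vowel add -us; stems with 3 vowels add be- … -oth around the stem.
So wukiz → wukzish.

wukzish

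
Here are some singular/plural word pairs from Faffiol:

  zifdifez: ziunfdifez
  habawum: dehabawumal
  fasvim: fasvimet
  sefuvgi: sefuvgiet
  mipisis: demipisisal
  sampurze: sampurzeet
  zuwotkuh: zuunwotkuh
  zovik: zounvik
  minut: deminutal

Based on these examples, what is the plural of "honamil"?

dehonamilal

"honamil" begins with h-. The one such stem in the data (habawum → dehabawumal) adds de- … -al around the stem, so the same rule applies.
The other patterns: stems beginning with z- insert -un- after the first vowel; stems beginning with f- or s- add -et.
So honamil → dehonamilal.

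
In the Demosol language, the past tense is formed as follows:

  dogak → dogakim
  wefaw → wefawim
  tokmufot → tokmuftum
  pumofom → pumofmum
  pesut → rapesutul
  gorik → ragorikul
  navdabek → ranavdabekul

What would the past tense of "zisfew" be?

razisfewul

"zisfew" has last vowel 'e'. The one such stem in the data (navdabek → ranavdabekul) adds ra- … -ul around the stem, so the same rule applies.
So zisfew → razisfewul.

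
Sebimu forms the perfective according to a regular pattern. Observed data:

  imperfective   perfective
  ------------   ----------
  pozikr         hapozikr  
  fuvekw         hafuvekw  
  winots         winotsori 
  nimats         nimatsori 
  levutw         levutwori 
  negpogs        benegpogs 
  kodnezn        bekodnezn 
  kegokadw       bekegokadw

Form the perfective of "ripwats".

fuvekw and levutw both end in -w yet inflect differently (hafuvekw, levutwori), so the final letter is not what conditions the rule; the second-to-last letter is.
"ripwats" has second-to-last letter 't'. The stems whose second-to-last letter is 't' (winots → winotsori, nimats → nimatsori, levutw → levutwori) add -ori.
So ripwats → ripwatsori.

ripwatsori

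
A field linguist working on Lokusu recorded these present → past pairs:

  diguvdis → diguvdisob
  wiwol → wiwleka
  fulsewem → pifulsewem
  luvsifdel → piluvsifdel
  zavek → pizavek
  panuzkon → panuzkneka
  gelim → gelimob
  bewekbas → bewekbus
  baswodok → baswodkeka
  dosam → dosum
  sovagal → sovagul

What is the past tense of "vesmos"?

vesmseka

"vesmos" has last vowel 'o'. The stems whose last vowel is 'o' (panuzkon → panuzkneka, baswodok → baswodkeka, wiwol → wiwleka) delete the last vowel and add -eka.
So vesmos → vesmseka.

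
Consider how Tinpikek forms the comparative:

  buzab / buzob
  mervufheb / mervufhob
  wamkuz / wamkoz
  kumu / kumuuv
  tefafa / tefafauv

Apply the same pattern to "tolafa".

tefafa and buzab both have last vowel 'a' yet inflect differently (tefafauv, buzob), so the last vowel is not what conditions the rule; whether the stem ends in a vowel or a consonant is.
"tolafa" ends in a vowel. The stems ending in a vowel (tefafa → tefafauv, kumu → kumuuv) add -uv.
The other pattern: stems ending in a consonant change the last vowel to 'o'.
So tolafa → tolafauv.

tolafauv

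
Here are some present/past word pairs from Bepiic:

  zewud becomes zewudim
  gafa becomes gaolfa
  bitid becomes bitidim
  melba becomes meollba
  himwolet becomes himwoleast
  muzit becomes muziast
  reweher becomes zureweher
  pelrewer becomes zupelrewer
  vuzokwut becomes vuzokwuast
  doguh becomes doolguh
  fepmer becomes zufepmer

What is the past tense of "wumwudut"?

wumwuduast

muzit and bitid both have last vowel 'i' yet inflect differently (muziast, bitidim), so the last vowel is not what conditions the rule; the final letter is.
"wumwudut" ends in -t. The stems ending in -t (vuzokwut → vuzokwuast, himwolet → himwoleast, muzit → muziast) drop the final letter and add -ast.
So wumwudut → wumwuduast.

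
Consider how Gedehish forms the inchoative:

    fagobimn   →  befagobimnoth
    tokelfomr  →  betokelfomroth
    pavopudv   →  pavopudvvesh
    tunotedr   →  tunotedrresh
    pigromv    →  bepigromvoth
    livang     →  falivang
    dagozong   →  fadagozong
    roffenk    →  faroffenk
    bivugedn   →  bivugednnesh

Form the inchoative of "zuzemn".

tunotedr and tokelfomr both end in -r yet inflect differently (tunotedrresh, betokelfomroth), so the final letter is not what conditions the rule; the second-to-last letter is.
"zuzemn" has second-to-last letter 'm'. The stems whose second-to-last letter is 'm' (tokelfomr → betokelfomroth, fagobimn → befagobimnoth, pigromv → bepigromvoth) add be- … -oth around the stem.
So zuzemn → bezuzemnoth.

bezuzemnoth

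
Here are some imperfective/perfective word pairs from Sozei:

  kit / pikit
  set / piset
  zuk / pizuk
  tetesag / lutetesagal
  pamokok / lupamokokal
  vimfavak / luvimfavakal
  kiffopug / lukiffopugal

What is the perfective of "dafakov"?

ludafakoval

"dafakov" has 3 vowels. The stems with 3 vowels (tetesag → lutetesagal, pamokok → lupamokokal, vimfavak → luvimfavakal) add lu- … -al around the stem.
So dafakov → ludafakoval.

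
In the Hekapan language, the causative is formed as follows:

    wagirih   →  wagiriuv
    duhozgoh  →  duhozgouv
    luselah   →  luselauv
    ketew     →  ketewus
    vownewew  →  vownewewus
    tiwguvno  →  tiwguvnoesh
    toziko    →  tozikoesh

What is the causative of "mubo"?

muboesh

duhozgoh and toziko both have last vowel 'o' yet inflect differently (duhozgouv, tozikoesh), so the last vowel is not what conditions the rule; the final letter is.
"mubo" ends in -o. The stems ending in -o (toziko → tozikoesh, tiwguvno → tiwguvnoesh) add -esh.
The other patterns: stems ending in -h drop the final letter and add -uv; stems ending in -w add -us.
So mubo → muboesh.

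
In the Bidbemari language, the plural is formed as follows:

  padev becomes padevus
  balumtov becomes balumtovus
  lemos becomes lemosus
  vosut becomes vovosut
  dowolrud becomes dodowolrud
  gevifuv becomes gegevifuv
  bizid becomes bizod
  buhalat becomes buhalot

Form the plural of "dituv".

didituv

"dituv" has last vowel 'u'. The stems whose last vowel is 'u' (vosut → vovosut, dowolrud → dodowolrud, gevifuv → gegevifuv) repeat the first consonant+vowel as a prefix.
The other patterns: stems whose last vowel is 'e' or 'o' add -us; stems whose last vowel is 'a' or 'i' change the last vowel to 'o'.
So dituv → didituv.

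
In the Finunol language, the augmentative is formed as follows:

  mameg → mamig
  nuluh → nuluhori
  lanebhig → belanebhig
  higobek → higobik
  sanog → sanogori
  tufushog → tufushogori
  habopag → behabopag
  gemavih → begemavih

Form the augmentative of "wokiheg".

tufushog and mameg both end in -g yet inflect differently (tufushogori, mamig), so the final letter is not what conditions the rule; the last vowel is.
"wokiheg" has last vowel 'e'. The stems whose last vowel is 'e' (higobek → higobik, mameg → mamig) change the last vowel to 'i'.
The other patterns: stems whose last vowel is 'o' or 'u' add -ori; stems whose last vowel is 'a' or 'i' add the prefix be-.
So wokiheg → wokihig.

wokihig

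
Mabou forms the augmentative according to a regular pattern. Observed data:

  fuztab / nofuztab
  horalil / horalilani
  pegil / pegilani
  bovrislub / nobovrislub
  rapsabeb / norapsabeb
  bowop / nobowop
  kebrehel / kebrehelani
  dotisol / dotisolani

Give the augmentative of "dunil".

rapsabeb and kebrehel both have last vowel 'e' yet inflect differently (norapsabeb, kebrehelani), so the last vowel is not what conditions the rule; the final letter is.
"dunil" ends in -l. The stems ending in -l (horalil → horalilani, kebrehel → kebrehelani, pegil → pegilani) add -ani.
So dunil → dunilani.

dunilani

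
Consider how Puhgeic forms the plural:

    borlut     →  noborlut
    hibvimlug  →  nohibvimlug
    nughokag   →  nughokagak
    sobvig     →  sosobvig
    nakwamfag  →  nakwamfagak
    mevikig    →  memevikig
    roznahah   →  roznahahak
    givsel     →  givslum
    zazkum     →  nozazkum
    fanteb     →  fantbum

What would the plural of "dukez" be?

nakwamfag and sobvig both end in -g yet inflect differently (nakwamfagak, sosobvig), so the final letter is not what conditions the rule; the last vowel is.
"dukez" has last vowel 'e'. The stems whose last vowel is 'e' (givsel → givslum, fanteb → fantbum) delete the last vowel and add -um.
The other patterns: stems whose last vowel is 'a' add -ak; stems whose last vowel is 'i' repeat the first consonant+vowel as a prefix; stems whose last vowel is 'u' add the prefix no-.
So dukez → dukzum.

dukzum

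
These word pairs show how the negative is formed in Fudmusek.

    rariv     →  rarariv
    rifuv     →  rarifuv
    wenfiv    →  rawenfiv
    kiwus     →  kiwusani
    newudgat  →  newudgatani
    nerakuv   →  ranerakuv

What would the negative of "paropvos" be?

paropvosani

nerakuv and kiwus both have last vowel 'u' yet inflect differently (ranerakuv, kiwusani), so the last vowel is not what conditions the rule; the final letter is.
"paropvos" ends in -s. The one such stem in the data (kiwus → kiwusani) adds -ani, so the same rule applies.
So paropvos → paropvosani.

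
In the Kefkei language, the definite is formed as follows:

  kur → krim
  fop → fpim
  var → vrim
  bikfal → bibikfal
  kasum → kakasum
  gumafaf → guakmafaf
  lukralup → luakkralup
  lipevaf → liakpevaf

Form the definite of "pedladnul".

fop and lukralup both end in -p yet inflect differently (fpim, luakkralup), so the final letter is not what conditions the rule; the number of vowels is.
"pedladnul" has 3 vowels. The stems with 3 vowels (gumafaf → guakmafaf, lukralup → luakkralup, lipevaf → liakpevaf) insert -ak- after the first vowel.
So pedladnul → peakdladnul.

peakdladnul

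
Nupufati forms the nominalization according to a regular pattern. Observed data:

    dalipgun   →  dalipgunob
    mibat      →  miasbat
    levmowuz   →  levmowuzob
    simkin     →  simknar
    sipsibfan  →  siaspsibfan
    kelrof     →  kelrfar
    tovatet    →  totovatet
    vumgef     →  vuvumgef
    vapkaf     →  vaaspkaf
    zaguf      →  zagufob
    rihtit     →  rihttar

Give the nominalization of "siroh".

sirhar

rihtit and mibat both end in -t yet inflect differently (rihttar, miasbat), so the final letter is not what conditions the rule; the last vowel is.
"siroh" has last vowel 'o'. The one such stem in the data (kelrof → kelrfar) deletes the last vowel and adds -ar (as do simkin, rihtit), so the same rule applies.
So siroh → sirhar.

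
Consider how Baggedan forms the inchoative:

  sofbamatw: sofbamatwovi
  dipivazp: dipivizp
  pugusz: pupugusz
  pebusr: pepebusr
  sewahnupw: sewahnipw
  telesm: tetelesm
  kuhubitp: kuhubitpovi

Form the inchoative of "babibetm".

babibetmovi

"babibetm" has second-to-last letter 't'. The stems whose second-to-last letter is 't' (kuhubitp → kuhubitpovi, sofbamatw → sofbamatwovi) add -ovi.
The other patterns: stems whose second-to-last letter is 's' repeat the first consonant+vowel as a prefix; stems whose second-to-last letter is 'p' or 'z' change the last vowel to 'i'.
So babibetm → babibetmovi.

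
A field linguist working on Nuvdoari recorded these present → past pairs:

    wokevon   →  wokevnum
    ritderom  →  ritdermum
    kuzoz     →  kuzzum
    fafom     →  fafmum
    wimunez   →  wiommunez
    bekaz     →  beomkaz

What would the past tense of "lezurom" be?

lezurmum

kuzoz and wimunez both end in -z yet inflect differently (kuzzum, wiommunez), so the final letter is not what conditions the rule; the last vowel is.
"lezurom" has last vowel 'o'. The stems whose last vowel is 'o' (wokevon → wokevnum, ritderom → ritdermum, kuzoz → kuzzum) delete the last vowel and add -um.
So lezurom → lezurmum.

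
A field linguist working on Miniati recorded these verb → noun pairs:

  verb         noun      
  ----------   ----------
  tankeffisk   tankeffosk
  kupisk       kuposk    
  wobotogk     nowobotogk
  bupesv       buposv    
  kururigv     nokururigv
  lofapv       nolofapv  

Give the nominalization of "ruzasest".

tankeffisk and wobotogk both end in -k yet inflect differently (tankeffosk, nowobotogk), so the final letter is not what conditions the rule; the second-to-last letter is.
"ruzasest" has second-to-last letter 's'. The stems whose second-to-last letter is 's' (tankeffisk → tankeffosk, kupisk → kuposk, bupesv → buposv) change the last vowel to 'o'.
So ruzasest → ruzasost.

ruzasost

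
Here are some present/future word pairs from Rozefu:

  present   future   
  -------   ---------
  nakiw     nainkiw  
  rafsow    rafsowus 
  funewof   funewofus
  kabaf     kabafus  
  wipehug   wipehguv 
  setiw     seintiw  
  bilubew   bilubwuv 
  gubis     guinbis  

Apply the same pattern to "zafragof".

"zafragof" has last vowel 'o'. The stems whose last vowel is 'o' (funewof → funewofus, rafsow → rafsowus) add -us.
The other patterns: stems whose last vowel is 'e' or 'u' delete the last vowel and add -uv; stems whose last vowel is 'i' insert -in- after the first vowel.
So zafragof → zafragofus.

zafragofus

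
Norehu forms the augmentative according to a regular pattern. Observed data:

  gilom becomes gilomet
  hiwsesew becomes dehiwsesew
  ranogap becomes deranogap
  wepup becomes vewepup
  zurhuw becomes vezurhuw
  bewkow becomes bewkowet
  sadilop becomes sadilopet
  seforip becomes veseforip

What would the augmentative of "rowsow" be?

hiwsesew and bewkow both end in -w yet inflect differently (dehiwsesew, bewkowet), so the final letter is not what conditions the rule; the last vowel is.
"rowsow" has last vowel 'o'. The stems whose last vowel is 'o' (bewkow → bewkowet, gilom → gilomet, sadilop → sadilopet) add -et.
So rowsow → rowsowet.

rowsowet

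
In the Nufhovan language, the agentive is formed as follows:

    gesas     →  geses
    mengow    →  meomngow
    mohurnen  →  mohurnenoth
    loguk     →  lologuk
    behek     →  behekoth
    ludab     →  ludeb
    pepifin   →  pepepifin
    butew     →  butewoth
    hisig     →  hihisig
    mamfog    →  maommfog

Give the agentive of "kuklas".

mengow and butew both end in -w yet inflect differently (meomngow, butewoth), so the final letter is not what conditions the rule; the last vowel is.
"kuklas" has last vowel 'a'. The stems whose last vowel is 'a' (gesas → geses, ludab → ludeb) change the last vowel to 'e'.
So kuklas → kukles.

kukles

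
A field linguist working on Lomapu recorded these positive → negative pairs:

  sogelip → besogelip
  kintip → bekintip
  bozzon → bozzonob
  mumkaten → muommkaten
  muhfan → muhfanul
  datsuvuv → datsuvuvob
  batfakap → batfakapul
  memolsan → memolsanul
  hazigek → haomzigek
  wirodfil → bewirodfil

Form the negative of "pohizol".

pohizolob

sogelip and batfakap both end in -p yet inflect differently (besogelip, batfakapul), so the final letter is not what conditions the rule; the last vowel is.
"pohizol" has last vowel 'o'. The one such stem in the data (bozzon → bozzonob) adds -ob, so the same rule applies.
So pohizol → pohizolob.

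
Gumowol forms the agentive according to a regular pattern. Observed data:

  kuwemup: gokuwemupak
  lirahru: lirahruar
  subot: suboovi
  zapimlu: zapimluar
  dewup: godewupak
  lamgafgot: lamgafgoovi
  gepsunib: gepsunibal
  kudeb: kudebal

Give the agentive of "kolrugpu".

"kolrugpu" ends in -u. The stems ending in -u (lirahru → lirahruar, zapimlu → zapimluar) add -ar.
So kolrugpu → kolrugpuar.

kolrugpuar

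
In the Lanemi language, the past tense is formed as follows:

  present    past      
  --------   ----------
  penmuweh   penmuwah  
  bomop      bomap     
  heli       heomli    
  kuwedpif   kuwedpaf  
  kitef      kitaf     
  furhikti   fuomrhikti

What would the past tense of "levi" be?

leomvi

heli and kuwedpif both have last vowel 'i' yet inflect differently (heomli, kuwedpaf), so the last vowel is not what conditions the rule; the final letter is.
"levi" ends in -i. The stems ending in -i (heli → heomli, furhikti → fuomrhikti) insert -om- after the first vowel.
The other pattern: stems ending in -f, -h or -p change the last vowel to 'a'.
So levi → leomvi.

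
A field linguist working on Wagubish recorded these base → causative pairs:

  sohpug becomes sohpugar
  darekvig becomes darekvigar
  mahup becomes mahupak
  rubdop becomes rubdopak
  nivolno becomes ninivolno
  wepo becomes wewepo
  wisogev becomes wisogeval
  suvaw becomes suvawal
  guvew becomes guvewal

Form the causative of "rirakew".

rirakewal

sohpug and mahup both have last vowel 'u' yet inflect differently (sohpugar, mahupak), so the last vowel is not what conditions the rule; the final letter is.
"rirakew" ends in -w. The stems ending in -w (suvaw → suvawal, guvew → guvewal) add -al.
The other patterns: stems ending in -g add -ar; stems ending in -p add -ak; stems ending in -o repeat the first consonant+vowel as a prefix.
So rirakew → rirakewal.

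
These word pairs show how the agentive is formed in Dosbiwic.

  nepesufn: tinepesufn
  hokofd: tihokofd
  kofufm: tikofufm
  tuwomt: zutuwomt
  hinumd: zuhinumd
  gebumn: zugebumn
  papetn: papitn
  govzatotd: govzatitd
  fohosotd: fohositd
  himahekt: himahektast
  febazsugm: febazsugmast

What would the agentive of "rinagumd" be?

hokofd and hinumd both end in -d yet inflect differently (tihokofd, zuhinumd), so the final letter is not what conditions the rule; the second-to-last letter is.
"rinagumd" has second-to-last letter 'm'. The stems whose second-to-last letter is 'm' (tuwomt → zutuwomt, hinumd → zuhinumd, gebumn → zugebumn) add the prefix zu-.
The other patterns: stems whose second-to-last letter is 'f' add the prefix ti-; stems whose second-to-last letter is 't' change the last vowel to 'i'; stems whose second-to-last letter is 'g' or 'k' add -ast.
So rinagumd → zurinagumd.

zurinagumd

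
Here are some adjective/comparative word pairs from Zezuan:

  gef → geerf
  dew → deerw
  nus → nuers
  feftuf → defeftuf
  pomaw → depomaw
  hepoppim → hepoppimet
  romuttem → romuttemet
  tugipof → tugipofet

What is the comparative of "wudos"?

dewudos

gef and feftuf both end in -f yet inflect differently (geerf, defeftuf), so the final letter is not what conditions the rule; the number of vowels is.
"wudos" has 2 vowels. The stems with 2 vowels (feftuf → defeftuf, pomaw → depomaw) add the prefix de-.
The other patterns: stems with 1 vowel insert -er- after the first vowel; stems with 3 vowels add -et.
So wudos → dewudos.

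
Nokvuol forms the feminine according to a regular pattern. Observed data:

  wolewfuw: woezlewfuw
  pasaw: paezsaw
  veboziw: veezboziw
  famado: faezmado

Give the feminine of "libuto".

liezbuto

Every pair shown (wolewfuw → woezlewfuw, pasaw → paezsaw, veboziw → veezboziw, …) follows the same rule: insert -ez- after the first vowel.
So libuto → liezbuto.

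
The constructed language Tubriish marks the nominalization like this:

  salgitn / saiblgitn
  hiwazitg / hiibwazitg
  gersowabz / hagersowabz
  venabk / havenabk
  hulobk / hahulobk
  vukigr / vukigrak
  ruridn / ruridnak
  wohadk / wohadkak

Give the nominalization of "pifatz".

salgitn and ruridn both end in -n yet inflect differently (saiblgitn, ruridnak), so the final letter is not what conditions the rule; the second-to-last letter is.
"pifatz" has second-to-last letter 't'. The stems whose second-to-last letter is 't' (salgitn → saiblgitn, hiwazitg → hiibwazitg) insert -ib- after the first vowel.
The other patterns: stems whose second-to-last letter is 'b' add the prefix ha-; stems whose second-to-last letter is 'd' or 'g' add -ak.
So pifatz → piibfatz.

piibfatz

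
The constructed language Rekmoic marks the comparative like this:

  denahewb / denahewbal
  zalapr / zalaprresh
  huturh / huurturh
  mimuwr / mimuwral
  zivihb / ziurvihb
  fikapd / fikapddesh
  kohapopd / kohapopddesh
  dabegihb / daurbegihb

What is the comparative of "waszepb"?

waszepbbesh

zalapr and mimuwr both end in -r yet inflect differently (zalaprresh, mimuwral), so the final letter is not what conditions the rule; the second-to-last letter is.
"waszepb" has second-to-last letter 'p'. The stems whose second-to-last letter is 'p' (kohapopd → kohapopddesh, fikapd → fikapddesh, zalapr → zalaprresh) double the final consonant and add -esh.
The other patterns: stems whose second-to-last letter is 'w' add -al; stems whose second-to-last letter is 'h' or 'r' insert -ur- after the first vowel.
So waszepb → waszepbbesh.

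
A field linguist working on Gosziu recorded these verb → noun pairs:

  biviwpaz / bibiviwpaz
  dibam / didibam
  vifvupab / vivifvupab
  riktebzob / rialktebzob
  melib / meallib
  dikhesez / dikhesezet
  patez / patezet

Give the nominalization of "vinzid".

"vinzid" has last vowel 'i'. The one such stem in the data (melib → meallib) inserts -al- after the first vowel (as does riktebzob), so the same rule applies.
So vinzid → vialnzid.

vialnzid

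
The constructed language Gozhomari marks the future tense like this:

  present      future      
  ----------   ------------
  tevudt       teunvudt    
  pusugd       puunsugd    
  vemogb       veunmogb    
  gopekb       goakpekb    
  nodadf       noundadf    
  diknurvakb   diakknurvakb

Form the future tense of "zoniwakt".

"zoniwakt" has second-to-last letter 'k'. The stems whose second-to-last letter is 'k' (gopekb → goakpekb, diknurvakb → diakknurvakb) insert -ak- after the first vowel.
So zoniwakt → zoakniwakt.

zoakniwakt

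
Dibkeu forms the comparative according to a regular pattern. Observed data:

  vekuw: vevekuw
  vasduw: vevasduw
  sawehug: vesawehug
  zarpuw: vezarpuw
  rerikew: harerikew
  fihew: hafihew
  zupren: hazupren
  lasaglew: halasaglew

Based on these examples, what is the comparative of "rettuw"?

verettuw

vekuw and rerikew both end in -w yet inflect differently (vevekuw, harerikew), so the final letter is not what conditions the rule; the last vowel is.
"rettuw" has last vowel 'u'. The stems whose last vowel is 'u' (vekuw → vevekuw, vasduw → vevasduw, sawehug → vesawehug) add the prefix ve-.
So rettuw → verettuw.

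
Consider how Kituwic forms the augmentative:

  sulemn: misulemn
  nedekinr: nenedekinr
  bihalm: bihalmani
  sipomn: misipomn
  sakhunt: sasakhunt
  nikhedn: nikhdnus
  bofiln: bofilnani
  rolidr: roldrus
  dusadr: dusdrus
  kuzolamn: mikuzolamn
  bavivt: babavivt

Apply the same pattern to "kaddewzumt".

mikaddewzumt

"kaddewzumt" has second-to-last letter 'm'. The stems whose second-to-last letter is 'm' (sipomn → misipomn, kuzolamn → mikuzolamn, sulemn → misulemn) add the prefix mi-.
The other patterns: stems whose second-to-last letter is 'd' delete the last vowel and add -us; stems whose second-to-last letter is 'l' add -ani; stems whose second-to-last letter is 'n' or 'v' repeat the first consonant+vowel as a prefix.
So kaddewzumt → mikaddewzumt.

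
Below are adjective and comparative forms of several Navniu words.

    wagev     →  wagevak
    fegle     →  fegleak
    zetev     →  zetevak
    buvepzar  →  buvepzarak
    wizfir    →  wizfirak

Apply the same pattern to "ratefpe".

ratefpeak

Every pair shown (wagev → wagevak, fegle → fegleak, zetev → zetevak, …) follows the same rule: add -ak.
So ratefpe → ratefpeak.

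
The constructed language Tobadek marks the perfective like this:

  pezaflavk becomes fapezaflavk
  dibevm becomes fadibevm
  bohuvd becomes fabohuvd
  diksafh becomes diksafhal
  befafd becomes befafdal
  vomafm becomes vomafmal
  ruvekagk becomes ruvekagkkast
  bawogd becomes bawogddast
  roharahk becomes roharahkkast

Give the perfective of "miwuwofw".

miwuwofwal

"miwuwofw" has second-to-last letter 'f'. The stems whose second-to-last letter is 'f' (diksafh → diksafhal, befafd → befafdal, vomafm → vomafmal) add -al.
So miwuwofw → miwuwofwal.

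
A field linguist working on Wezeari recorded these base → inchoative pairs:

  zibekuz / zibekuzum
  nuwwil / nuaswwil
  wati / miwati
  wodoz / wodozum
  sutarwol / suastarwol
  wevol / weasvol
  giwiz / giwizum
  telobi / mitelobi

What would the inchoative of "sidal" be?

siasdal

"sidal" ends in -l. The stems ending in -l (sutarwol → suastarwol, nuwwil → nuaswwil, wevol → weasvol) insert -as- after the first vowel.
The other patterns: stems ending in -z add -um; stems ending in -i add the prefix mi-.
So sidal → siasdal.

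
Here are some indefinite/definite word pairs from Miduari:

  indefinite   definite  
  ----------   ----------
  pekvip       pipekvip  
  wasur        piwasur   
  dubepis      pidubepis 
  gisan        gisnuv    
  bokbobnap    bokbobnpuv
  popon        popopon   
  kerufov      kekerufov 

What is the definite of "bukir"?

pekvip and bokbobnap both end in -p yet inflect differently (pipekvip, bokbobnpuv), so the final letter is not what conditions the rule; the last vowel is.
"bukir" has last vowel 'i'. The stems whose last vowel is 'i' (pekvip → pipekvip, dubepis → pidubepis) add the prefix pi-.
The other patterns: stems whose last vowel is 'a' delete the last vowel and add -uv; stems whose last vowel is 'o' repeat the first consonant+vowel as a prefix.
So bukir → pibukir.

pibukir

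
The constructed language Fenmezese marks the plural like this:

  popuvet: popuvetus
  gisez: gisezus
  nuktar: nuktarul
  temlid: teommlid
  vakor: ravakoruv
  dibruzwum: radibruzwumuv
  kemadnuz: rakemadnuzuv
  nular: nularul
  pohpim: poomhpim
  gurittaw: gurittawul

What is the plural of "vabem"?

pohpim and dibruzwum both end in -m yet inflect differently (poomhpim, radibruzwumuv), so the final letter is not what conditions the rule; the last vowel is.
"vabem" has last vowel 'e'. The stems whose last vowel is 'e' (popuvet → popuvetus, gisez → gisezus) add -us.
The other patterns: stems whose last vowel is 'i' insert -om- after the first vowel; stems whose last vowel is 'o' or 'u' add ra- … -uv around the stem; stems whose last vowel is 'a' add -ul.
So vabem → vabemus.

vabemus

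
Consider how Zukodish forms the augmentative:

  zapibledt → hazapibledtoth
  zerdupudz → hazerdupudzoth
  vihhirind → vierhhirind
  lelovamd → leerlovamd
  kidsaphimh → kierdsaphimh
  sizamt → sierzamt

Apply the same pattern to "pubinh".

zapibledt and sizamt both end in -t yet inflect differently (hazapibledtoth, sierzamt), so the final letter is not what conditions the rule; the second-to-last letter is.
"pubinh" has second-to-last letter 'n'. The one such stem in the data (vihhirind → vierhhirind) inserts -er- after the first vowel (as do lelovamd, kidsaphimh), so the same rule applies.
The other pattern: stems whose second-to-last letter is 'd' add ha- … -oth around the stem.
So pubinh → puerbinh.

puerbinh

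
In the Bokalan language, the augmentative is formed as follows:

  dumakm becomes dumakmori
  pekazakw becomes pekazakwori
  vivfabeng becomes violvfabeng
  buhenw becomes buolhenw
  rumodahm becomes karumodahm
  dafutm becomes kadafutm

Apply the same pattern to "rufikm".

rufikmori

pekazakw and buhenw both end in -w yet inflect differently (pekazakwori, buolhenw), so the final letter is not what conditions the rule; the second-to-last letter is.
"rufikm" has second-to-last letter 'k'. The stems whose second-to-last letter is 'k' (dumakm → dumakmori, pekazakw → pekazakwori) add -ori.
So rufikm → rufikmori.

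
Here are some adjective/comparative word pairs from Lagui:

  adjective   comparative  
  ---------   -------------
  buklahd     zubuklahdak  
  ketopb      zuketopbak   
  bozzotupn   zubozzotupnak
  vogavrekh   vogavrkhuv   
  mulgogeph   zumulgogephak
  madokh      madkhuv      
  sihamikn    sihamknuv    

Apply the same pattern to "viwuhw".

"viwuhw" has second-to-last letter 'h'. The one such stem in the data (buklahd → zubuklahdak) adds zu- … -ak around the stem, so the same rule applies.
So viwuhw → zuviwuhwak.

zuviwuhwak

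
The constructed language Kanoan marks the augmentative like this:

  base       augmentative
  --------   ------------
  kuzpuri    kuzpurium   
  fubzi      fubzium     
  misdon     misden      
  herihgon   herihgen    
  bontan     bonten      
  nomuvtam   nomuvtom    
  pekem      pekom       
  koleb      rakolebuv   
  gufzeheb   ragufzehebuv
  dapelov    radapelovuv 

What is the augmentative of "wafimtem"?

"wafimtem" ends in -m. The stems ending in -m (nomuvtam → nomuvtom, pekem → pekom) change the last vowel to 'o'.
The other patterns: stems ending in -i add -um; stems ending in -n change the last vowel to 'e'; stems ending in -b or -v add ra- … -uv around the stem.
So wafimtem → wafimtom.

wafimtom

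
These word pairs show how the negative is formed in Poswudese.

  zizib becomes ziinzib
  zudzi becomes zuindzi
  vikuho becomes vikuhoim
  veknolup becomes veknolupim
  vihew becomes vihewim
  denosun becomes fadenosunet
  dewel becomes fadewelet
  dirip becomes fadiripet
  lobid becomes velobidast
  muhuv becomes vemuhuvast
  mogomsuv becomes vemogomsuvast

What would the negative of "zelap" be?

zeinlap

"zelap" begins with z-. The stems beginning with z- (zizib → ziinzib, zudzi → zuindzi) insert -in- after the first vowel.
So zelap → zeinlap.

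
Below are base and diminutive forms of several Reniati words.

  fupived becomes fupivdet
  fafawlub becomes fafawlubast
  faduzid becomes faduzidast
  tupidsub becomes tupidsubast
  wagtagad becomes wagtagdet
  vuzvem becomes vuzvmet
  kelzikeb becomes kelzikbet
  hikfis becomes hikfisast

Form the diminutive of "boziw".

kelzikeb and fafawlub both end in -b yet inflect differently (kelzikbet, fafawlubast), so the final letter is not what conditions the rule; the last vowel is.
"boziw" has last vowel 'i'. The stems whose last vowel is 'i' (faduzid → faduzidast, hikfis → hikfisast) add -ast.
So boziw → boziwast.

boziwast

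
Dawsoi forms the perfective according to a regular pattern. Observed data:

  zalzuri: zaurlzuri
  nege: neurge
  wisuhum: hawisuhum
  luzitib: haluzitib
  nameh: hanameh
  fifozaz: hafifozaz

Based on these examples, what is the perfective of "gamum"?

hagamum

"gamum" ends in a consonant. The stems ending in a consonant (wisuhum → hawisuhum, luzitib → haluzitib, nameh → hanameh) add the prefix ha-.
The other pattern: stems ending in a vowel insert -ur- after the first vowel.
So gamum → hagamum.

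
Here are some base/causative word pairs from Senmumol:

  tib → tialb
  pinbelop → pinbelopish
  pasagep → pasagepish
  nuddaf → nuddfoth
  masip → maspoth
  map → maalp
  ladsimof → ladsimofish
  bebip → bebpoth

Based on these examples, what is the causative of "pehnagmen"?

pehnagmenish

map and bebip both end in -p yet inflect differently (maalp, bebpoth), so the final letter is not what conditions the rule; the number of vowels is.
"pehnagmen" has 3 vowels. The stems with 3 vowels (pinbelop → pinbelopish, pasagep → pasagepish, ladsimof → ladsimofish) add -ish.
So pehnagmen → pehnagmenish.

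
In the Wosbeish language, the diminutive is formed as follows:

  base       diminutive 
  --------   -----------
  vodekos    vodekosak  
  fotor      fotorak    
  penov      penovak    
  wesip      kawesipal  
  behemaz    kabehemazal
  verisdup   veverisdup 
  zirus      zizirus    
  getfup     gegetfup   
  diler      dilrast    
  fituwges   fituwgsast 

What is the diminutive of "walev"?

wesip and verisdup both end in -p yet inflect differently (kawesipal, veverisdup), so the final letter is not what conditions the rule; the last vowel is.
"walev" has last vowel 'e'. The stems whose last vowel is 'e' (diler → dilrast, fituwges → fituwgsast) delete the last vowel and add -ast.
So walev → walvast.

walvast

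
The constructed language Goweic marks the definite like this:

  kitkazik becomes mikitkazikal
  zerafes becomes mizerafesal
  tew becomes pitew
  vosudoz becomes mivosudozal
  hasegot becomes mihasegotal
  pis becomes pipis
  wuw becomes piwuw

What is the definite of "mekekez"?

mimekekezal

zerafes and pis both end in -s yet inflect differently (mizerafesal, pipis), so the final letter is not what conditions the rule; the number of vowels is.
"mekekez" has 3 vowels. The stems with 3 vowels (vosudoz → mivosudozal, kitkazik → mikitkazikal, hasegot → mihasegotal) add mi- … -al around the stem.
So mekekez → mimekekezal.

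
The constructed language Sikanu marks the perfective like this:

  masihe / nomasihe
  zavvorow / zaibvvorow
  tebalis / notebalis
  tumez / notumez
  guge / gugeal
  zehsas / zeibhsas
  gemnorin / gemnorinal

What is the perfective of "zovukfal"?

zehsas and tebalis both end in -s yet inflect differently (zeibhsas, notebalis), so the final letter is not what conditions the rule; the first letter is.
"zovukfal" begins with z-. The stems beginning with z- (zavvorow → zaibvvorow, zehsas → zeibhsas) insert -ib- after the first vowel.
The other patterns: stems beginning with g- add -al; stems beginning with m- or t- add the prefix no-.
So zovukfal → zoibvukfal.

zoibvukfal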